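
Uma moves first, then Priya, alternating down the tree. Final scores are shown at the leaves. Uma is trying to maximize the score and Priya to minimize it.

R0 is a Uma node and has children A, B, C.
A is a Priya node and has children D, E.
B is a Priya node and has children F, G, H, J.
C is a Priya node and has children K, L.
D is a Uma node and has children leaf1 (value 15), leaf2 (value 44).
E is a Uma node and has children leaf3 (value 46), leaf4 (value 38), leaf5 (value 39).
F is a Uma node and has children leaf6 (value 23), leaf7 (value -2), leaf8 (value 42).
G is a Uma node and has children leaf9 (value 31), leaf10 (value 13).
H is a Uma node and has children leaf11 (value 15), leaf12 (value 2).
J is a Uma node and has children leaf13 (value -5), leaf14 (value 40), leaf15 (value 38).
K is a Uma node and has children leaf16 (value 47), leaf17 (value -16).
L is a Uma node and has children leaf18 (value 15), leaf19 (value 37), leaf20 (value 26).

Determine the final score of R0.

D (Uma): max(15, 44) = 44
E (Uma): max(46, 38, 39) = 46
A (Priya): min(44, 46) = 44
F (Uma): max(23, -2, 42) = 42
G (Uma): max(31, 13) = 31
H (Uma): max(15, 2) = 15
J (Uma): max(-5, 40, 38) = 40
B (Priya): min(42, 31, 15, 40) = 15
K (Uma): max(47, -16) = 47
L (Uma): max(15, 37, 26) = 37
C (Priya): min(47, 37) = 37
R0 (Uma): max(44, 15, 37) = 44

44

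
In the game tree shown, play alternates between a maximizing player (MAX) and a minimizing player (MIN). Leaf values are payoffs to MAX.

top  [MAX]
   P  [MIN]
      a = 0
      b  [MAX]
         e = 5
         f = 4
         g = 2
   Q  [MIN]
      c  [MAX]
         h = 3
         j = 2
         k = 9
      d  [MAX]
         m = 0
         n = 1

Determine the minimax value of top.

1

b (MAX): max(5, 4, 2) = 5
P (MIN): min(0, 5) = 0
c (MAX): max(3, 2, 9) = 9
d (MAX): max(0, 1) = 1
Q (MIN): min(9, 1) = 1
top (MAX): max(0, 1) = 1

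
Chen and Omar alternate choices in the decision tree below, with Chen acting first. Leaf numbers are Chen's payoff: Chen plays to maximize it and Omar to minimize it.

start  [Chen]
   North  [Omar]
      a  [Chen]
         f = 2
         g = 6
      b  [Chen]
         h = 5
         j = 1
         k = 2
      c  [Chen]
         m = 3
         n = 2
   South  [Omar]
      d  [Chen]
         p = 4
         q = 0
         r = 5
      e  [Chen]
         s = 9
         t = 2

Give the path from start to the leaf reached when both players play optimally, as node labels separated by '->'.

a (Chen): max(2, 6) = 6
b (Chen): max(5, 1, 2) = 5
c (Chen): max(3, 2) = 3
North (Omar): min(6, 5, 3) = 3
d (Chen): max(4, 0, 5) = 5
e (Chen): max(9, 2) = 9
South (Omar): min(5, 9) = 5
start (Chen): max(3, 5) = 5
At start, Chen picks South (highest: 5).
At South, Omar picks d (lowest: 5).
At d, Chen picks r (highest: 5).
Terminal value 5.

start -> South -> d -> r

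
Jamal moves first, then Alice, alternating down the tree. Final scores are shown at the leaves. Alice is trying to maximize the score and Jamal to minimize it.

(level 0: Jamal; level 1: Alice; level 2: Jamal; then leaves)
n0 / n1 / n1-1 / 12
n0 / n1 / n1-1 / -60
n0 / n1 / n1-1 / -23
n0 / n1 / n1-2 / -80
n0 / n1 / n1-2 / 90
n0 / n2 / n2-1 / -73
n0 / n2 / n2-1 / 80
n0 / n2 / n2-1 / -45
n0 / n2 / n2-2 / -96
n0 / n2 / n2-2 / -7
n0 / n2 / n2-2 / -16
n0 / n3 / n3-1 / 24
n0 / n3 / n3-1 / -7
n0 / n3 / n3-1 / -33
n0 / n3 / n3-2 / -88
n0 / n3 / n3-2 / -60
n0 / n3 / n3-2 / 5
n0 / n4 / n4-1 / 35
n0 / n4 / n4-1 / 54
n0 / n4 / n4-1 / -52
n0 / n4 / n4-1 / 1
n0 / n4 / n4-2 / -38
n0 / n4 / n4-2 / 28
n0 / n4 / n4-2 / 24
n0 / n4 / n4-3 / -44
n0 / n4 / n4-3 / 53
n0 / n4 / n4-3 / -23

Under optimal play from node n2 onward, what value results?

n2-1 (Jamal): min(-73, 80, -45) = -73
n2-2 (Jamal): min(-96, -7, -16) = -96
n2 (Alice): max(-73, -96) = -73

-73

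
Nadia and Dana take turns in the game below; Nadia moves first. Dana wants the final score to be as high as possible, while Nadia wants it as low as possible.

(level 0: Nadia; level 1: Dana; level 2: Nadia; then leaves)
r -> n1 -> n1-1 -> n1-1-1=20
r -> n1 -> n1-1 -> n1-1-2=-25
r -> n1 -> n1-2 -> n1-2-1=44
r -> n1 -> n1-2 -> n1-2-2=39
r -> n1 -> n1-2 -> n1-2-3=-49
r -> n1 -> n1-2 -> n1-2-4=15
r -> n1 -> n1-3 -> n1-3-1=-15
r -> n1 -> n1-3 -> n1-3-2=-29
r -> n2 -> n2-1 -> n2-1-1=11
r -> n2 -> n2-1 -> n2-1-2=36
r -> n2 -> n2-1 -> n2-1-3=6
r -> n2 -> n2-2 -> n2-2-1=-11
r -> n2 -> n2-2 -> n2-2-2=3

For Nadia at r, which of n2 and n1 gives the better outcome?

n2-1 (Nadia): min(11, 36, 6) = 6
n2-2 (Nadia): min(-11, 3) = -11
n2 (Dana): max(6, -11) = 6
n1-1 (Nadia): min(20, -25) = -25
n1-2 (Nadia): min(44, 39, -49, 15) = -49
n1-3 (Nadia): min(-15, -29) = -29
n1 (Dana): max(-25, -49, -29) = -25
Nadia prefers the lower value; n2=6, n1=-25. n1 is better since -25 < 6.

n1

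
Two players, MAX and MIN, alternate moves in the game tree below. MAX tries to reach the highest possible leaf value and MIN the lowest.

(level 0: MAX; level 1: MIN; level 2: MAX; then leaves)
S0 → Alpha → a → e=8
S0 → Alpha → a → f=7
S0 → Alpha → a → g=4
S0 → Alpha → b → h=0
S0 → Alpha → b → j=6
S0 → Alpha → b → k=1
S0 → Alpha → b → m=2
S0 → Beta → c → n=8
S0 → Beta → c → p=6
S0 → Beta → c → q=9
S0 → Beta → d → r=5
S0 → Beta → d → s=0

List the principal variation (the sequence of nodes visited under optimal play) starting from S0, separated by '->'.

S0 -> Alpha -> b -> j

a (MAX): max(8, 7, 4) = 8
b (MAX): max(0, 6, 1, 2) = 6
Alpha (MIN): min(8, 6) = 6
c (MAX): max(8, 6, 9) = 9
d (MAX): max(5, 0) = 5
Beta (MIN): min(9, 5) = 5
S0 (MAX): max(6, 5) = 6
At S0, MAX picks Alpha (highest: 6).
At Alpha, MIN picks b (lowest: 6).
At b, MAX picks j (highest: 6).
Terminal value 6.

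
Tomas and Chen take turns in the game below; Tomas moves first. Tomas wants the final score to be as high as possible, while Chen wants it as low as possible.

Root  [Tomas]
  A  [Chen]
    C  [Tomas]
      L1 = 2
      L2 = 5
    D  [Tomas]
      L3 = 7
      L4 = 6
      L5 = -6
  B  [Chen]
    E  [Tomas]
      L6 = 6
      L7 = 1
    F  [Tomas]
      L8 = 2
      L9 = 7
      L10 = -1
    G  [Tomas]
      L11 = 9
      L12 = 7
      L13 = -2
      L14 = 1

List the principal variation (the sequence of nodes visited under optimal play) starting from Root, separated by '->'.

C (Tomas): max(2, 5) = 5
D (Tomas): max(7, 6, -6) = 7
A (Chen): min(5, 7) = 5
E (Tomas): max(6, 1) = 6
F (Tomas): max(2, 7, -1) = 7
G (Tomas): max(9, 7, -2, 1) = 9
B (Chen): min(6, 7, 9) = 6
Root (Tomas): max(5, 6) = 6
At Root, Tomas picks B (highest: 6).
At B, Chen picks E (lowest: 6).
At E, Tomas picks L6 (highest: 6).
Terminal value 6.

Root -> B -> E -> L6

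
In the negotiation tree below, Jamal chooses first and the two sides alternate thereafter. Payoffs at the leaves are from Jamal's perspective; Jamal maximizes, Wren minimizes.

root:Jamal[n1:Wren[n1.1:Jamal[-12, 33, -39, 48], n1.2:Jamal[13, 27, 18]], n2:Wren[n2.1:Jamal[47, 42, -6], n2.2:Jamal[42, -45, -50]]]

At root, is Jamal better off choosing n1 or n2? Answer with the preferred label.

n2

n1.1 (Jamal): max(-12, 33, -39, 48) = 48
n1.2 (Jamal): max(13, 27, 18) = 27
n1 (Wren): min(48, 27) = 27
n2.1 (Jamal): max(47, 42, -6) = 47
n2.2 (Jamal): max(42, -45, -50) = 42
n2 (Wren): min(47, 42) = 42
Jamal prefers the higher value; n1=27, n2=42. n2 is better since 42 > 27.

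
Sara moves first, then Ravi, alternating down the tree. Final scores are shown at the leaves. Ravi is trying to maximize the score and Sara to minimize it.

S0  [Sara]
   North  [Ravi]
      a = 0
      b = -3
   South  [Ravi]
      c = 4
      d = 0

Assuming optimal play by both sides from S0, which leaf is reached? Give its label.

a

North (Ravi): max(0, -3) = 0
South (Ravi): max(4, 0) = 4
S0 (Sara): min(0, 4) = 0
At S0, Sara picks North (lowest: 0).
At North, Ravi picks a (highest: 0).
Terminal value 0.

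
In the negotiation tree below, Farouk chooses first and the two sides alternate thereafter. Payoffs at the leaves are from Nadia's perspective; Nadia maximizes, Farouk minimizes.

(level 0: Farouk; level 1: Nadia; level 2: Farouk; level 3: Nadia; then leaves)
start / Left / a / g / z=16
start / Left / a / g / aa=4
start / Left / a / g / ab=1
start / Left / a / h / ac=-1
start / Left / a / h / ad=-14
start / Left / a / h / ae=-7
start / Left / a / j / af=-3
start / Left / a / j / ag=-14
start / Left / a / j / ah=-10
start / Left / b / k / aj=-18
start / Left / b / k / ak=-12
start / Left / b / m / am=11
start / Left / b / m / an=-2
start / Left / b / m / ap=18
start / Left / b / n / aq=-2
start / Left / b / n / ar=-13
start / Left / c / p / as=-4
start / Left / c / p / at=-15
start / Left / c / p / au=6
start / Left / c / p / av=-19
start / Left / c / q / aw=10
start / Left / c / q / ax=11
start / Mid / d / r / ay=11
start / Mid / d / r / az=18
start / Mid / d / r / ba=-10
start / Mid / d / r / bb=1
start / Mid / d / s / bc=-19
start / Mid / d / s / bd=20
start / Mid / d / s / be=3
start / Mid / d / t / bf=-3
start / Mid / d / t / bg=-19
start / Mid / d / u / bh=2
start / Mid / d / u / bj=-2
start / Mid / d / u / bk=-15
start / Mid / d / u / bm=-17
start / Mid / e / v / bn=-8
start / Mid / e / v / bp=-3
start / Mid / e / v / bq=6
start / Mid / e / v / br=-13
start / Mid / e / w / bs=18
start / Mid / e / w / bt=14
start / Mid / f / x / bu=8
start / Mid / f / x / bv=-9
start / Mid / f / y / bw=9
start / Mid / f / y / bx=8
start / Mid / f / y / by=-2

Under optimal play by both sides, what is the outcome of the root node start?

g (Nadia): max(16, 4, 1) = 16
h (Nadia): max(-1, -14, -7) = -1
j (Nadia): max(-3, -14, -10) = -3
a (Farouk): min(16, -1, -3) = -3
k (Nadia): max(-18, -12) = -12
m (Nadia): max(11, -2, 18) = 18
n (Nadia): max(-2, -13) = -2
b (Farouk): min(-12, 18, -2) = -12
p (Nadia): max(-4, -15, 6, -19) = 6
q (Nadia): max(10, 11) = 11
c (Farouk): min(6, 11) = 6
Left (Nadia): max(-3, -12, 6) = 6
r (Nadia): max(11, 18, -10, 1) = 18
s (Nadia): max(-19, 20, 3) = 20
t (Nadia): max(-3, -19) = -3
u (Nadia): max(2, -2, -15, -17) = 2
d (Farouk): min(18, 20, -3, 2) = -3
v (Nadia): max(-8, -3, 6, -13) = 6
w (Nadia): max(18, 14) = 18
e (Farouk): min(6, 18) = 6
x (Nadia): max(8, -9) = 8
y (Nadia): max(9, 8, -2) = 9
f (Farouk): min(8, 9) = 8
Mid (Nadia): max(-3, 6, 8) = 8
start (Farouk): min(6, 8) = 6

6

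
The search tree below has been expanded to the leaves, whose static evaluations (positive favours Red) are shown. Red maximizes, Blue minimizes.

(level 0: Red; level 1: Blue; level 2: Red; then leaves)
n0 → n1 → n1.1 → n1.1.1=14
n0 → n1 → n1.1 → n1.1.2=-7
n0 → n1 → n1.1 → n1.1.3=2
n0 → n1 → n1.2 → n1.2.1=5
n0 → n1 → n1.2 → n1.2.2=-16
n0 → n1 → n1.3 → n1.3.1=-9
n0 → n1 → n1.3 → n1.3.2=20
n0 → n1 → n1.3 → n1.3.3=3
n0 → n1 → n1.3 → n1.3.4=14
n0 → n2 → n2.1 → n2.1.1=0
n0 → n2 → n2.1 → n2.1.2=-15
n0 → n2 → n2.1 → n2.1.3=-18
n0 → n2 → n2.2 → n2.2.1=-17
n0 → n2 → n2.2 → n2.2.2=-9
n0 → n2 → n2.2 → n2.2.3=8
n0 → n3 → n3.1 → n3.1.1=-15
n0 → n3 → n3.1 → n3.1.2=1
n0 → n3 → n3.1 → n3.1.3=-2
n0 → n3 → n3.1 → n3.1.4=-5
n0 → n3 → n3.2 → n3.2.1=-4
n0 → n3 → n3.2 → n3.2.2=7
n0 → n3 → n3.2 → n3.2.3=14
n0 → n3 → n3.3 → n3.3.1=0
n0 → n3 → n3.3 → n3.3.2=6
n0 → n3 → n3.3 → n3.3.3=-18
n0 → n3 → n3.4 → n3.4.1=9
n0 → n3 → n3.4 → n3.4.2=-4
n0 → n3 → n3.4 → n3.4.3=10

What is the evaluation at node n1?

5

n1.1 (Red): max(14, -7, 2) = 14
n1.2 (Red): max(5, -16) = 5
n1.3 (Red): max(-9, 20, 3, 14) = 20
n1 (Blue): min(14, 5, 20) = 5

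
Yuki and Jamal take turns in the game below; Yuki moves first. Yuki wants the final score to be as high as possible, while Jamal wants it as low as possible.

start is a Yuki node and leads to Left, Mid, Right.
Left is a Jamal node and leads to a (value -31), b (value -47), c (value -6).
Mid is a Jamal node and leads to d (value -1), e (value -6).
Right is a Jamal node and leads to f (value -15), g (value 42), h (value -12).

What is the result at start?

Left (Jamal): min(-31, -47, -6) = -47
Mid (Jamal): min(-1, -6) = -6
Right (Jamal): min(-15, 42, -12) = -15
start (Yuki): max(-47, -6, -15) = -6

-6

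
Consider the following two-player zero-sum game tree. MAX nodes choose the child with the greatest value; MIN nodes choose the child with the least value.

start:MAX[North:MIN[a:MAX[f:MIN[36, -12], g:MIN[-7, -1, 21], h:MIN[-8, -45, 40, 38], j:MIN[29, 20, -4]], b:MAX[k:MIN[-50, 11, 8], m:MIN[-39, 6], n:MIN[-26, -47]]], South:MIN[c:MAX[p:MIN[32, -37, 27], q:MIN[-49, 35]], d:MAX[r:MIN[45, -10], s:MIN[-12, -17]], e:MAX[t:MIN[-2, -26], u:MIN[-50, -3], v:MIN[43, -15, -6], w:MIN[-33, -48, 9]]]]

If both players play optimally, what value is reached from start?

-37

f (MIN): min(36, -12) = -12
g (MIN): min(-7, -1, 21) = -7
h (MIN): min(-8, -45, 40, 38) = -45
j (MIN): min(29, 20, -4) = -4
a (MAX): max(-12, -7, -45, -4) = -4
k (MIN): min(-50, 11, 8) = -50
m (MIN): min(-39, 6) = -39
n (MIN): min(-26, -47) = -47
b (MAX): max(-50, -39, -47) = -39
North (MIN): min(-4, -39) = -39
p (MIN): min(32, -37, 27) = -37
q (MIN): min(-49, 35) = -49
c (MAX): max(-37, -49) = -37
r (MIN): min(45, -10) = -10
s (MIN): min(-12, -17) = -17
d (MAX): max(-10, -17) = -10
t (MIN): min(-2, -26) = -26
u (MIN): min(-50, -3) = -50
v (MIN): min(43, -15, -6) = -15
w (MIN): min(-33, -48, 9) = -48
e (MAX): max(-26, -50, -15, -48) = -15
South (MIN): min(-37, -10, -15) = -37
start (MAX): max(-39, -37) = -37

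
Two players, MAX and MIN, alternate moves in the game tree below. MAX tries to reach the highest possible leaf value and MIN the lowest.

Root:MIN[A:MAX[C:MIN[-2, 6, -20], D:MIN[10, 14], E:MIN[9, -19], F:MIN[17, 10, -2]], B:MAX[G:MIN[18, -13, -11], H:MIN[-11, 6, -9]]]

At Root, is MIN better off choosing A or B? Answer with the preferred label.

C (MIN): min(-2, 6, -20) = -20
D (MIN): min(10, 14) = 10
E (MIN): min(9, -19) = -19
F (MIN): min(17, 10, -2) = -2
A (MAX): max(-20, 10, -19, -2) = 10
G (MIN): min(18, -13, -11) = -13
H (MIN): min(-11, 6, -9) = -11
B (MAX): max(-13, -11) = -11
MIN prefers the lower value; A=10, B=-11. B is better since -11 < 10.

B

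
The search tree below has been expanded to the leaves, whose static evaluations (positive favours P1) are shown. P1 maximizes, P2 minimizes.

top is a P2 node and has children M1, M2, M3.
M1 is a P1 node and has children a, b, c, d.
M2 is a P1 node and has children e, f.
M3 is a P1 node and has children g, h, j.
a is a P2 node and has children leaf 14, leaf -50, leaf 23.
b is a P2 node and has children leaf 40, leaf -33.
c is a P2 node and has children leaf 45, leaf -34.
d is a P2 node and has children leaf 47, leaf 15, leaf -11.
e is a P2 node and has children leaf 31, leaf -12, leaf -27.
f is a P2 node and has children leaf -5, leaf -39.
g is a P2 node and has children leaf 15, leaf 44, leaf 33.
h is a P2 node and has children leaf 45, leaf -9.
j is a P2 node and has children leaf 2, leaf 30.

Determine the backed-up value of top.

-27

a (P2): min(14, -50, 23) = -50
b (P2): min(40, -33) = -33
c (P2): min(45, -34) = -34
d (P2): min(47, 15, -11) = -11
M1 (P1): max(-50, -33, -34, -11) = -11
e (P2): min(31, -12, -27) = -27
f (P2): min(-5, -39) = -39
M2 (P1): max(-27, -39) = -27
g (P2): min(15, 44, 33) = 15
h (P2): min(45, -9) = -9
j (P2): min(2, 30) = 2
M3 (P1): max(15, -9, 2) = 15
top (P2): min(-11, -27, 15) = -27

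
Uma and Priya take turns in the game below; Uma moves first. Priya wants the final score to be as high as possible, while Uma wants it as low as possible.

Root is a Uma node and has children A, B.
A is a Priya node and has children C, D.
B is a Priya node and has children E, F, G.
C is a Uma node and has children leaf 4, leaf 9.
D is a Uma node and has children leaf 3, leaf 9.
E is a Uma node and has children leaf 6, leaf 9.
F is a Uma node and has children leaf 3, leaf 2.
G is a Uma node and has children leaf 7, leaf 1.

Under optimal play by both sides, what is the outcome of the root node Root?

C (Uma): min(4, 9) = 4
D (Uma): min(3, 9) = 3
A (Priya): max(4, 3) = 4
E (Uma): min(6, 9) = 6
F (Uma): min(3, 2) = 2
G (Uma): min(7, 1) = 1
B (Priya): max(6, 2, 1) = 6
Root (Uma): min(4, 6) = 4

4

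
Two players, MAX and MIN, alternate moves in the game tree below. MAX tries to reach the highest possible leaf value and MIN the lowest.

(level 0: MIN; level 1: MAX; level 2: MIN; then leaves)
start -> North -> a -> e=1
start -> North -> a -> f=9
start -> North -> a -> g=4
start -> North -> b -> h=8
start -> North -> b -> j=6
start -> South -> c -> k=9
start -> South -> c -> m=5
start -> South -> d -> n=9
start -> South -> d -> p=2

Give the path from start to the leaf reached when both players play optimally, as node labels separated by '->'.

a (MIN): min(1, 9, 4) = 1
b (MIN): min(8, 6) = 6
North (MAX): max(1, 6) = 6
c (MIN): min(9, 5) = 5
d (MIN): min(9, 2) = 2
South (MAX): max(5, 2) = 5
start (MIN): min(6, 5) = 5
At start, MIN picks South (lowest: 5).
At South, MAX picks c (highest: 5).
At c, MIN picks m (lowest: 5).
Terminal value 5.

start -> South -> c -> m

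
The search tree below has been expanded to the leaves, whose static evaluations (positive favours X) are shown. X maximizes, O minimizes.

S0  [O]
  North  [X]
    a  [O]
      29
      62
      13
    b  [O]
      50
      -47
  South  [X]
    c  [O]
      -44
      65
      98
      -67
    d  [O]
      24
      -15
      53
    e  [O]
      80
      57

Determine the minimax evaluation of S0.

a (O): min(29, 62, 13) = 13
b (O): min(50, -47) = -47
North (X): max(13, -47) = 13
c (O): min(-44, 65, 98, -67) = -67
d (O): min(24, -15, 53) = -15
e (O): min(80, 57) = 57
South (X): max(-67, -15, 57) = 57
S0 (O): min(13, 57) = 13

13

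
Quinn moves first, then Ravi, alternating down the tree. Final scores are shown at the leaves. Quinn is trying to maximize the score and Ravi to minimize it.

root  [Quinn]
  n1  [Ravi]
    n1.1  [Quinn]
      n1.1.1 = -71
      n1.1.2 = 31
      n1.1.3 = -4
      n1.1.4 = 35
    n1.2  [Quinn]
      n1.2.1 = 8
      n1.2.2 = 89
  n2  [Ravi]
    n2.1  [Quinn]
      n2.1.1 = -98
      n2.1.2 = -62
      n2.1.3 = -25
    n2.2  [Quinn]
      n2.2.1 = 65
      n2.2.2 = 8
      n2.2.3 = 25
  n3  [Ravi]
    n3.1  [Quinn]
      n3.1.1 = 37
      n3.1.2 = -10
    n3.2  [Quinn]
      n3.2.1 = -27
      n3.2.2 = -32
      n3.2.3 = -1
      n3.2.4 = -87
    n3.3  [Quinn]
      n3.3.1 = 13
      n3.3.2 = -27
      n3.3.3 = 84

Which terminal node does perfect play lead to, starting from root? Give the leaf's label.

n1.1 (Quinn): max(-71, 31, -4, 35) = 35
n1.2 (Quinn): max(8, 89) = 89
n1 (Ravi): min(35, 89) = 35
n2.1 (Quinn): max(-98, -62, -25) = -25
n2.2 (Quinn): max(65, 8, 25) = 65
n2 (Ravi): min(-25, 65) = -25
n3.1 (Quinn): max(37, -10) = 37
n3.2 (Quinn): max(-27, -32, -1, -87) = -1
n3.3 (Quinn): max(13, -27, 84) = 84
n3 (Ravi): min(37, -1, 84) = -1
root (Quinn): max(35, -25, -1) = 35
At root, Quinn picks n1 (highest: 35).
At n1, Ravi picks n1.1 (lowest: 35).
At n1.1, Quinn picks n1.1.4 (highest: 35).
Terminal value 35.

n1.1.4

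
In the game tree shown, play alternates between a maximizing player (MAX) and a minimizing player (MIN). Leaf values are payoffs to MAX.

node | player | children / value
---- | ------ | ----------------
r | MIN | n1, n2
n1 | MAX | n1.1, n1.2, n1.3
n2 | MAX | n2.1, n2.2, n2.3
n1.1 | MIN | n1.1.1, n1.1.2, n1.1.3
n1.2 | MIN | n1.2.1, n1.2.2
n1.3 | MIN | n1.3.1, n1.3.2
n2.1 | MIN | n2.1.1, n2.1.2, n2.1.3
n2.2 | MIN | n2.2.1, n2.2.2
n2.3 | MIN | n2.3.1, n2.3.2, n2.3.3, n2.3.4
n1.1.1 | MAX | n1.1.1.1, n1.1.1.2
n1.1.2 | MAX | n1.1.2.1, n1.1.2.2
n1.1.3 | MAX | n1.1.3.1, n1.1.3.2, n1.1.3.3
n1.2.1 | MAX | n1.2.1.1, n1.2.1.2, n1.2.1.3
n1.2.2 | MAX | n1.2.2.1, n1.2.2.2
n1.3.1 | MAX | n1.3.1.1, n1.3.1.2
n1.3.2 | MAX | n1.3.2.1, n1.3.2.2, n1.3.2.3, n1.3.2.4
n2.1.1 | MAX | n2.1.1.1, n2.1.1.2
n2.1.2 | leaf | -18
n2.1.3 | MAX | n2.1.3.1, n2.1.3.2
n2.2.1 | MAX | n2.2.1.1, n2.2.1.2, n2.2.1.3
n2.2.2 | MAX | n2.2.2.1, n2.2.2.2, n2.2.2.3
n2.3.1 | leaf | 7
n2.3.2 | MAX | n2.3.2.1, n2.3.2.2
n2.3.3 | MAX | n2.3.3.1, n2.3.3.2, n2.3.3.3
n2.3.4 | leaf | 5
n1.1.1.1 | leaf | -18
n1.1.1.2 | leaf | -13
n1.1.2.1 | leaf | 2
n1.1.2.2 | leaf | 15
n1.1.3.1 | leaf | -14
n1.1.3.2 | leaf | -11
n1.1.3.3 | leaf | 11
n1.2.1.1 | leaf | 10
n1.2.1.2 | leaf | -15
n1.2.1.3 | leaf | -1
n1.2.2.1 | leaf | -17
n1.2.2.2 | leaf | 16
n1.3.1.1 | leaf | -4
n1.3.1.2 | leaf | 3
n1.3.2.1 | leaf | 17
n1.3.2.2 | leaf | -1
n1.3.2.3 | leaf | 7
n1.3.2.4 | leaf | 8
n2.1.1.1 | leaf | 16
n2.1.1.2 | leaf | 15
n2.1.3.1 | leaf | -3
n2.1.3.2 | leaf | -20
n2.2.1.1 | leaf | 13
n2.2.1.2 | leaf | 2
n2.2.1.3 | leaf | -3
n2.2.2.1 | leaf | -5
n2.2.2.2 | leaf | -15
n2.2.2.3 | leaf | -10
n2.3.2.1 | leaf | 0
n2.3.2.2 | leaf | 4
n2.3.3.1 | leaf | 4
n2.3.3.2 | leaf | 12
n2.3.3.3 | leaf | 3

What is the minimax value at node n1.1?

-13

n1.1.1 (MAX): max(-18, -13) = -13
n1.1.2 (MAX): max(2, 15) = 15
n1.1.3 (MAX): max(-14, -11, 11) = 11
n1.1 (MIN): min(-13, 15, 11) = -13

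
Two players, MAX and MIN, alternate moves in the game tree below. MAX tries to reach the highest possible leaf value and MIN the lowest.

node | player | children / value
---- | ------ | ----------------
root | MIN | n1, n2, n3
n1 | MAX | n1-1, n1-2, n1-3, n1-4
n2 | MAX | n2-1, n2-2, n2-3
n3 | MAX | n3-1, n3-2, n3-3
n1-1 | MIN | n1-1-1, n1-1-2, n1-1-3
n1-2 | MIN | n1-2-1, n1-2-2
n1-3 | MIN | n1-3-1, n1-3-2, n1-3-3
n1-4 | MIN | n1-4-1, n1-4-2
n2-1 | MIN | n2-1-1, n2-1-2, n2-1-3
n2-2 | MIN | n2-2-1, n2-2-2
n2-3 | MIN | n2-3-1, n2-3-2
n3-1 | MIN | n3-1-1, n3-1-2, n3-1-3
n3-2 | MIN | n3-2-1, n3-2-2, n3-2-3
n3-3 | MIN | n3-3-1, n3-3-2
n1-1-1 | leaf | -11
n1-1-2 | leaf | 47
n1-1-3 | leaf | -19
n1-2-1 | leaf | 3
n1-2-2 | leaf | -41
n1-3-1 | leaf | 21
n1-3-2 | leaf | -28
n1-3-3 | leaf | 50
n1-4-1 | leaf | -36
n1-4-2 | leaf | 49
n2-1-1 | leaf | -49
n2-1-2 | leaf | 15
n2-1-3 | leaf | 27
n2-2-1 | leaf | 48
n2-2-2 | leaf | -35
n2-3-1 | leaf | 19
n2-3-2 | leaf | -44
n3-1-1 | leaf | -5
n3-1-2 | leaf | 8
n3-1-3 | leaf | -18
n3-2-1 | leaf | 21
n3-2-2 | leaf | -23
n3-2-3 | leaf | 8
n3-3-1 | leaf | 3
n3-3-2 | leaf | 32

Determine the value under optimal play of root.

-35

n1-1 (MIN): min(-11, 47, -19) = -19
n1-2 (MIN): min(3, -41) = -41
n1-3 (MIN): min(21, -28, 50) = -28
n1-4 (MIN): min(-36, 49) = -36
n1 (MAX): max(-19, -41, -28, -36) = -19
n2-1 (MIN): min(-49, 15, 27) = -49
n2-2 (MIN): min(48, -35) = -35
n2-3 (MIN): min(19, -44) = -44
n2 (MAX): max(-49, -35, -44) = -35
n3-1 (MIN): min(-5, 8, -18) = -18
n3-2 (MIN): min(21, -23, 8) = -23
n3-3 (MIN): min(3, 32) = 3
n3 (MAX): max(-18, -23, 3) = 3
root (MIN): min(-19, -35, 3) = -35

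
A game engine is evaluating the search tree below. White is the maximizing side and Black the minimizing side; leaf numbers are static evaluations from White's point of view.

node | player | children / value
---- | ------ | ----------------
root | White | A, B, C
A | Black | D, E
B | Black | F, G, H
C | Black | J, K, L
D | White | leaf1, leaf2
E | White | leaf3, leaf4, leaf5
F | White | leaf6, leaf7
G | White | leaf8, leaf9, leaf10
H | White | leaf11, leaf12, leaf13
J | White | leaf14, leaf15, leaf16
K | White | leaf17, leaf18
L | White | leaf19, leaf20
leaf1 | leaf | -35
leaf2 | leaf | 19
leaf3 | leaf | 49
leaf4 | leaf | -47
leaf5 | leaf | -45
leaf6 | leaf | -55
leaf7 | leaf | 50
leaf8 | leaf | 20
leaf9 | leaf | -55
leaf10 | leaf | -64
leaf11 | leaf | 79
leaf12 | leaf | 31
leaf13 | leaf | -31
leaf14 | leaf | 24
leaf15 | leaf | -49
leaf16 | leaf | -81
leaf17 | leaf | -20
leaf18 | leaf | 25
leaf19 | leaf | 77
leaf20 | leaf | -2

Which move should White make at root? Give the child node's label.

D (White): max(-35, 19) = 19
E (White): max(49, -47, -45) = 49
A (Black): min(19, 49) = 19
F (White): max(-55, 50) = 50
G (White): max(20, -55, -64) = 20
H (White): max(79, 31, -31) = 79
B (Black): min(50, 20, 79) = 20
J (White): max(24, -49, -81) = 24
K (White): max(-20, 25) = 25
L (White): max(77, -2) = 77
C (Black): min(24, 25, 77) = 24
root (White): max(19, 20, 24) = 24
White at root wants the highest of {A=19, B=20, C=24}, so chooses C.

C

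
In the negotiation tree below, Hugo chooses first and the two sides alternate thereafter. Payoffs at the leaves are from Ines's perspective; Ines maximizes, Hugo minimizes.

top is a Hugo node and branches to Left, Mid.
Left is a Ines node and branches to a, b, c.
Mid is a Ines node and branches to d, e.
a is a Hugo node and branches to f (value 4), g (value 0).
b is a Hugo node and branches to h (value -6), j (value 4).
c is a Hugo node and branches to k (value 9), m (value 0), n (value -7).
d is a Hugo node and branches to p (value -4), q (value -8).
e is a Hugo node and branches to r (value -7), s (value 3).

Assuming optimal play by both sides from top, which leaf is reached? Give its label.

r

a (Hugo): min(4, 0) = 0
b (Hugo): min(-6, 4) = -6
c (Hugo): min(9, 0, -7) = -7
Left (Ines): max(0, -6, -7) = 0
d (Hugo): min(-4, -8) = -8
e (Hugo): min(-7, 3) = -7
Mid (Ines): max(-8, -7) = -7
top (Hugo): min(0, -7) = -7
At top, Hugo picks Mid (lowest: -7).
At Mid, Ines picks e (highest: -7).
At e, Hugo picks r (lowest: -7).
Terminal value -7.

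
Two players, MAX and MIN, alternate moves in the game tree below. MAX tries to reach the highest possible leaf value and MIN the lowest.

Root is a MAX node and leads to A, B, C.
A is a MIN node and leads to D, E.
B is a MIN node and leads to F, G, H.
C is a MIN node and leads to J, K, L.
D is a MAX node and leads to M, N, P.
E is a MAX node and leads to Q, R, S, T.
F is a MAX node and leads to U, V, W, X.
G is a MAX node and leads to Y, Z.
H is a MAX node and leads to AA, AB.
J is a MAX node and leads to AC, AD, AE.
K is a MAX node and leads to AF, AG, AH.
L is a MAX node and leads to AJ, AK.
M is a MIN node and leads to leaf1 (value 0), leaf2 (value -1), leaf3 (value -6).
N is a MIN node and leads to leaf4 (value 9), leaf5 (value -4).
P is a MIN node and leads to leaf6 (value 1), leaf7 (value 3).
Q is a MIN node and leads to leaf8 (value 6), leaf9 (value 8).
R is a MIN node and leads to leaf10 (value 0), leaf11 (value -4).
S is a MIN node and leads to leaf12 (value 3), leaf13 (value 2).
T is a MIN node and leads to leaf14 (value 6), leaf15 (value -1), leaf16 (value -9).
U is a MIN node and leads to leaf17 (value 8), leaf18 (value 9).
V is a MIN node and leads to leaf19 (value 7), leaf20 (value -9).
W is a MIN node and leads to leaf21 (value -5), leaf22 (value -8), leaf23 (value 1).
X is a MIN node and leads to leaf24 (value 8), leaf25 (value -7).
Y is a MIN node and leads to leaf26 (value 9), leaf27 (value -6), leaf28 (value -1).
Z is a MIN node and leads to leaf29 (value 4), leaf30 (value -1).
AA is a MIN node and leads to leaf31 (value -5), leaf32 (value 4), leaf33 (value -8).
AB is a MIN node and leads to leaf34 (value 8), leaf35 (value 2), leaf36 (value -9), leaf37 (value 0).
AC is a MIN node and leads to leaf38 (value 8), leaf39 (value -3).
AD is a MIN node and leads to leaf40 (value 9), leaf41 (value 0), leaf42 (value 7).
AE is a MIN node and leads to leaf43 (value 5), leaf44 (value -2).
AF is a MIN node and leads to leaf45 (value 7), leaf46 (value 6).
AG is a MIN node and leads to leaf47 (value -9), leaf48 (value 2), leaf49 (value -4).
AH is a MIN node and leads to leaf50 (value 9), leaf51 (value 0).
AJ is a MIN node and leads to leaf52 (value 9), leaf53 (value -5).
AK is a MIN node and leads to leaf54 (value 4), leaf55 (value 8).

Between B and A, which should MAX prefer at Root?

U (MIN): min(8, 9) = 8
V (MIN): min(7, -9) = -9
W (MIN): min(-5, -8, 1) = -8
X (MIN): min(8, -7) = -7
F (MAX): max(8, -9, -8, -7) = 8
Y (MIN): min(9, -6, -1) = -6
Z (MIN): min(4, -1) = -1
G (MAX): max(-6, -1) = -1
AA (MIN): min(-5, 4, -8) = -8
AB (MIN): min(8, 2, -9, 0) = -9
H (MAX): max(-8, -9) = -8
B (MIN): min(8, -1, -8) = -8
M (MIN): min(0, -1, -6) = -6
N (MIN): min(9, -4) = -4
P (MIN): min(1, 3) = 1
D (MAX): max(-6, -4, 1) = 1
Q (MIN): min(6, 8) = 6
R (MIN): min(0, -4) = -4
S (MIN): min(3, 2) = 2
T (MIN): min(6, -1, -9) = -9
E (MAX): max(6, -4, 2, -9) = 6
A (MIN): min(1, 6) = 1
MAX prefers the higher value; B=-8, A=1. A is better since 1 > -8.

A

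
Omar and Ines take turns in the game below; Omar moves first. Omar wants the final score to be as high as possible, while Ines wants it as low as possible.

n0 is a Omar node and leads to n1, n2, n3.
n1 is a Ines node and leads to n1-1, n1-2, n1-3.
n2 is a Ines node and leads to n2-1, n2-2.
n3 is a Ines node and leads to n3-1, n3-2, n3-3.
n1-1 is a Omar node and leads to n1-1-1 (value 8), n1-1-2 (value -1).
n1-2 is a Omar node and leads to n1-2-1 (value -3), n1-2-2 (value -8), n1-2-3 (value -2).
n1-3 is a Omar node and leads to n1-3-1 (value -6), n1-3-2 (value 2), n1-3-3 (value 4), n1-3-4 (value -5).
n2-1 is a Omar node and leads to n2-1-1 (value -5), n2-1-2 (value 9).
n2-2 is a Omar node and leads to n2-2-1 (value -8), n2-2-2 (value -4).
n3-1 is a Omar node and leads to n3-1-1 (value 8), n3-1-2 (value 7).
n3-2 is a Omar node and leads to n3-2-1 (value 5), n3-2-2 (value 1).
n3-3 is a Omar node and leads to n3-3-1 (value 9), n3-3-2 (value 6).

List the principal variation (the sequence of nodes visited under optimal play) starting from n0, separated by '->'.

n1-1 (Omar): max(8, -1) = 8
n1-2 (Omar): max(-3, -8, -2) = -2
n1-3 (Omar): max(-6, 2, 4, -5) = 4
n1 (Ines): min(8, -2, 4) = -2
n2-1 (Omar): max(-5, 9) = 9
n2-2 (Omar): max(-8, -4) = -4
n2 (Ines): min(9, -4) = -4
n3-1 (Omar): max(8, 7) = 8
n3-2 (Omar): max(5, 1) = 5
n3-3 (Omar): max(9, 6) = 9
n3 (Ines): min(8, 5, 9) = 5
n0 (Omar): max(-2, -4, 5) = 5
At n0, Omar picks n3 (highest: 5).
At n3, Ines picks n3-2 (lowest: 5).
At n3-2, Omar picks n3-2-1 (highest: 5).
Terminal value 5.

n0 -> n3 -> n3-2 -> n3-2-1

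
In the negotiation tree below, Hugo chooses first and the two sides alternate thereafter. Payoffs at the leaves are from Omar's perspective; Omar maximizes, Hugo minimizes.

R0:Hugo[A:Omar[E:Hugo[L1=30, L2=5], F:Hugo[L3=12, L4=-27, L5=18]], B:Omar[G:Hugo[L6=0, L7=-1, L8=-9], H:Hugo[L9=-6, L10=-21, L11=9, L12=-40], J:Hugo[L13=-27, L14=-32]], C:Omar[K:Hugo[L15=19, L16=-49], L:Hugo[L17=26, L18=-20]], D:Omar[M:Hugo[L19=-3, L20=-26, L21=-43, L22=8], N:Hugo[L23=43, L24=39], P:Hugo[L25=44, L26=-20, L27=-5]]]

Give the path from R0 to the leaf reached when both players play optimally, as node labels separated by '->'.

E (Hugo): min(30, 5) = 5
F (Hugo): min(12, -27, 18) = -27
A (Omar): max(5, -27) = 5
G (Hugo): min(0, -1, -9) = -9
H (Hugo): min(-6, -21, 9, -40) = -40
J (Hugo): min(-27, -32) = -32
B (Omar): max(-9, -40, -32) = -9
K (Hugo): min(19, -49) = -49
L (Hugo): min(26, -20) = -20
C (Omar): max(-49, -20) = -20
M (Hugo): min(-3, -26, -43, 8) = -43
N (Hugo): min(43, 39) = 39
P (Hugo): min(44, -20, -5) = -20
D (Omar): max(-43, 39, -20) = 39
R0 (Hugo): min(5, -9, -20, 39) = -20
At R0, Hugo picks C (lowest: -20).
At C, Omar picks L (highest: -20).
At L, Hugo picks L18 (lowest: -20).
Terminal value -20.

R0 -> C -> L -> L18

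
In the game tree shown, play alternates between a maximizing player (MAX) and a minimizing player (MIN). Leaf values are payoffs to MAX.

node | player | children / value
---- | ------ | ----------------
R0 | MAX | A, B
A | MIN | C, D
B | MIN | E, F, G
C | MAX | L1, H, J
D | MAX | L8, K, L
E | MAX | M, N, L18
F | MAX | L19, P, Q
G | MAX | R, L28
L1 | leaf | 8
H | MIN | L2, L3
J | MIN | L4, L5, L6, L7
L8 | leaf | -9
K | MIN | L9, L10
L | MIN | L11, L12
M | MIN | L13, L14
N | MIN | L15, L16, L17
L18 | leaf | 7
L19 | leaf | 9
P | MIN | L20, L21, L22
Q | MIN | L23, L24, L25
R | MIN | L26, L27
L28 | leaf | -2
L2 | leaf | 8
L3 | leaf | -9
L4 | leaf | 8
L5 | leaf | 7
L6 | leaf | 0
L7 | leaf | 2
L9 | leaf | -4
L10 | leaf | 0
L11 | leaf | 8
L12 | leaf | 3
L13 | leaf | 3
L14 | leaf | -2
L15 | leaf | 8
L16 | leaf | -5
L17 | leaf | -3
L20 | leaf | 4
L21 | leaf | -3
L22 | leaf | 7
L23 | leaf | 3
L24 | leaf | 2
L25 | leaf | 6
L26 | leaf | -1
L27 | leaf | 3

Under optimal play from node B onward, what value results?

M (MIN): min(3, -2) = -2
N (MIN): min(8, -5, -3) = -5
E (MAX): max(-2, -5, 7) = 7
P (MIN): min(4, -3, 7) = -3
Q (MIN): min(3, 2, 6) = 2
F (MAX): max(9, -3, 2) = 9
R (MIN): min(-1, 3) = -1
G (MAX): max(-1, -2) = -1
B (MIN): min(7, 9, -1) = -1

-1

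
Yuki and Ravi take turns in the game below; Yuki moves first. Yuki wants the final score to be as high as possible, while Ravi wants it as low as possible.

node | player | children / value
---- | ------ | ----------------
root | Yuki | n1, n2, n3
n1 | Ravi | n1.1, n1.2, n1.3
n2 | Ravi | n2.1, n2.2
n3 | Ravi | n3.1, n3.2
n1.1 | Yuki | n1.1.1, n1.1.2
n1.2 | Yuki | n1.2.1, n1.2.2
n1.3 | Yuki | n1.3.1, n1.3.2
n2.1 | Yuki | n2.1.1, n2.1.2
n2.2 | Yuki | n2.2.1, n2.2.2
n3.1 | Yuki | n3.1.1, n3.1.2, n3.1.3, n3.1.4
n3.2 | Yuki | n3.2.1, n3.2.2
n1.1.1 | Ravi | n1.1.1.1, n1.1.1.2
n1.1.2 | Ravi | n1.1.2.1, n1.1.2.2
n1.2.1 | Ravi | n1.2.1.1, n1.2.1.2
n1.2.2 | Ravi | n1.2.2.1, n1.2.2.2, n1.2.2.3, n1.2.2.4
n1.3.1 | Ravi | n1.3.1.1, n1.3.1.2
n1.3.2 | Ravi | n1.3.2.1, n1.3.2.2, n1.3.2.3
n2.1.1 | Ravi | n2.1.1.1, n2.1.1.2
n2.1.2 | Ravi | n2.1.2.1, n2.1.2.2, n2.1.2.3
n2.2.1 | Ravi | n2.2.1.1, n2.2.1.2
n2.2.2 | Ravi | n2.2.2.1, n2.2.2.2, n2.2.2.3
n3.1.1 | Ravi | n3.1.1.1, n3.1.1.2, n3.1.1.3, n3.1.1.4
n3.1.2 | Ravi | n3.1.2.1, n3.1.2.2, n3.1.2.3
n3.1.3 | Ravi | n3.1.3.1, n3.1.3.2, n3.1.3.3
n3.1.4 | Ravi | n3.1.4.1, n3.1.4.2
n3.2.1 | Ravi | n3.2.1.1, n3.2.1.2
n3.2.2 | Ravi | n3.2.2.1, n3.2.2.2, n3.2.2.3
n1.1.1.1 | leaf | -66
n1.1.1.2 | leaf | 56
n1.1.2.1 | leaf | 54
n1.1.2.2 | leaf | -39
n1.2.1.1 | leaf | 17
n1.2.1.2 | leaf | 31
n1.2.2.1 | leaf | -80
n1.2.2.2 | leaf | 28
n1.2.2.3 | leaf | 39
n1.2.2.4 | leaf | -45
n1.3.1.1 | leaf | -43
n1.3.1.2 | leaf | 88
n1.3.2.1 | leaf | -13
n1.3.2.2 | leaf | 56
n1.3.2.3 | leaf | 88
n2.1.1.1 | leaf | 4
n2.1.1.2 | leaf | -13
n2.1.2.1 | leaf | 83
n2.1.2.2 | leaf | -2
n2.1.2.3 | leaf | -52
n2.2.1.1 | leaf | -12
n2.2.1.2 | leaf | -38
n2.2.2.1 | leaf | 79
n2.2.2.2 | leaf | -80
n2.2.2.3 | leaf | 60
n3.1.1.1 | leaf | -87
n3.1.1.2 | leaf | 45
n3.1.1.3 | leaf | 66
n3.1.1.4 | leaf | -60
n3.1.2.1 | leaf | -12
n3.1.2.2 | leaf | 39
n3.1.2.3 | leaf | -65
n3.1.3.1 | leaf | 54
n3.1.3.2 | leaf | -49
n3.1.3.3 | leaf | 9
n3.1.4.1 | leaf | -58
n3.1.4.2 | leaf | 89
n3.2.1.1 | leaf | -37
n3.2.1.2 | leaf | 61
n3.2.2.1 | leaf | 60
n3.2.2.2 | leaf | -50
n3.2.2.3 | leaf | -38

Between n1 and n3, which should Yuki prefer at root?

n1

n1.1.1 (Ravi): min(-66, 56) = -66
n1.1.2 (Ravi): min(54, -39) = -39
n1.1 (Yuki): max(-66, -39) = -39
n1.2.1 (Ravi): min(17, 31) = 17
n1.2.2 (Ravi): min(-80, 28, 39, -45) = -80
n1.2 (Yuki): max(17, -80) = 17
n1.3.1 (Ravi): min(-43, 88) = -43
n1.3.2 (Ravi): min(-13, 56, 88) = -13
n1.3 (Yuki): max(-43, -13) = -13
n1 (Ravi): min(-39, 17, -13) = -39
n3.1.1 (Ravi): min(-87, 45, 66, -60) = -87
n3.1.2 (Ravi): min(-12, 39, -65) = -65
n3.1.3 (Ravi): min(54, -49, 9) = -49
n3.1.4 (Ravi): min(-58, 89) = -58
n3.1 (Yuki): max(-87, -65, -49, -58) = -49
n3.2.1 (Ravi): min(-37, 61) = -37
n3.2.2 (Ravi): min(60, -50, -38) = -50
n3.2 (Yuki): max(-37, -50) = -37
n3 (Ravi): min(-49, -37) = -49
Yuki prefers the higher value; n1=-39, n3=-49. n1 is better since -39 > -49.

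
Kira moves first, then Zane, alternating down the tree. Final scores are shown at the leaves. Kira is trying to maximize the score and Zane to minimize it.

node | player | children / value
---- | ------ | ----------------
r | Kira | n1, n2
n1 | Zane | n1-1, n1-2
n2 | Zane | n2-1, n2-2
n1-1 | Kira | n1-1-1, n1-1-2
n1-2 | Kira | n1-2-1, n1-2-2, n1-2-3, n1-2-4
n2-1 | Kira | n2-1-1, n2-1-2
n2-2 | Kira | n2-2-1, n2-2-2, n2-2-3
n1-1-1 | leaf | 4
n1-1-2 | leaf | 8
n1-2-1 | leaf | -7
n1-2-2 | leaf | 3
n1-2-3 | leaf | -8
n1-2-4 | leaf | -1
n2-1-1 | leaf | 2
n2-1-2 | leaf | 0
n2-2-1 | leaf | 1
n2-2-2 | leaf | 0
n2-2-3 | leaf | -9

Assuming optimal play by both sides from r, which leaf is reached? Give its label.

n1-1 (Kira): max(4, 8) = 8
n1-2 (Kira): max(-7, 3, -8, -1) = 3
n1 (Zane): min(8, 3) = 3
n2-1 (Kira): max(2, 0) = 2
n2-2 (Kira): max(1, 0, -9) = 1
n2 (Zane): min(2, 1) = 1
r (Kira): max(3, 1) = 3
At r, Kira picks n1 (highest: 3).
At n1, Zane picks n1-2 (lowest: 3).
At n1-2, Kira picks n1-2-2 (highest: 3).
Terminal value 3.

n1-2-2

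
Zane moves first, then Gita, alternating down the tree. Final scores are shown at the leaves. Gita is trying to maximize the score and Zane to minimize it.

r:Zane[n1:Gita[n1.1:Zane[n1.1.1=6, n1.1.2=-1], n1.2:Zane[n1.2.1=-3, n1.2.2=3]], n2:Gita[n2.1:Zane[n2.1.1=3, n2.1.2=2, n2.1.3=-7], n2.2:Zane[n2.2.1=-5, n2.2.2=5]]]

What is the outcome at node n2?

-5

n2.1 (Zane): min(3, 2, -7) = -7
n2.2 (Zane): min(-5, 5) = -5
n2 (Gita): max(-7, -5) = -5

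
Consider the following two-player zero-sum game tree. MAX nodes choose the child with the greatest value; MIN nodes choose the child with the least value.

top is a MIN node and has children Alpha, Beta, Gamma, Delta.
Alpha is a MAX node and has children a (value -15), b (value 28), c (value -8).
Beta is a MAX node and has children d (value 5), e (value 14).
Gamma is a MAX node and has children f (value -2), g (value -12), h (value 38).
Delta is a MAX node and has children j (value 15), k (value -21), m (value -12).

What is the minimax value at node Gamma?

Gamma (MAX): max(-2, -12, 38) = 38

38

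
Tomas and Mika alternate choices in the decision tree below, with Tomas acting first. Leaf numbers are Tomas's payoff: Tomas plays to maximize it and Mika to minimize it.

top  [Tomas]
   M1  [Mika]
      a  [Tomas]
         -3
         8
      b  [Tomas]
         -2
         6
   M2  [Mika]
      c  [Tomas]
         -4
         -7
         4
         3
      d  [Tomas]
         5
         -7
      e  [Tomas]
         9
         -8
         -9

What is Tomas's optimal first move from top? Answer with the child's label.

M1

a (Tomas): max(-3, 8) = 8
b (Tomas): max(-2, 6) = 6
M1 (Mika): min(8, 6) = 6
c (Tomas): max(-4, -7, 4, 3) = 4
d (Tomas): max(5, -7) = 5
e (Tomas): max(9, -8, -9) = 9
M2 (Mika): min(4, 5, 9) = 4
top (Tomas): max(6, 4) = 6
Tomas at top wants the highest of {M1=6, M2=4}, so chooses M1.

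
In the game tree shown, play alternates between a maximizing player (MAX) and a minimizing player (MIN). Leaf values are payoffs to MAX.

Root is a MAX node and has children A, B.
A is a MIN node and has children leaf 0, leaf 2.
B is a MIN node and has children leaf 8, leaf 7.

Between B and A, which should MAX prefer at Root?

B (MIN): min(8, 7) = 7
A (MIN): min(0, 2) = 0
MAX prefers the higher value; B=7, A=0. B is better since 7 > 0.

B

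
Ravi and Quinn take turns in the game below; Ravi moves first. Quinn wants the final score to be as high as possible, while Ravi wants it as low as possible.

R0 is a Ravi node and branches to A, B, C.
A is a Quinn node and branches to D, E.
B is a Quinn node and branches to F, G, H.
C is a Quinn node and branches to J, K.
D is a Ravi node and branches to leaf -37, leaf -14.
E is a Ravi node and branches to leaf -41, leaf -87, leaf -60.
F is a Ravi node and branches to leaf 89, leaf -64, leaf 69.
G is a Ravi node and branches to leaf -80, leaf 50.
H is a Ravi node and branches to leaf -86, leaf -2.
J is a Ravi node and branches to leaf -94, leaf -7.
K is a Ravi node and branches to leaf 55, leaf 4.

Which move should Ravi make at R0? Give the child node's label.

D (Ravi): min(-37, -14) = -37
E (Ravi): min(-41, -87, -60) = -87
A (Quinn): max(-37, -87) = -37
F (Ravi): min(89, -64, 69) = -64
G (Ravi): min(-80, 50) = -80
H (Ravi): min(-86, -2) = -86
B (Quinn): max(-64, -80, -86) = -64
J (Ravi): min(-94, -7) = -94
K (Ravi): min(55, 4) = 4
C (Quinn): max(-94, 4) = 4
R0 (Ravi): min(-37, -64, 4) = -64
Ravi at R0 wants the lowest of {A=-37, B=-64, C=4}, so chooses B.

B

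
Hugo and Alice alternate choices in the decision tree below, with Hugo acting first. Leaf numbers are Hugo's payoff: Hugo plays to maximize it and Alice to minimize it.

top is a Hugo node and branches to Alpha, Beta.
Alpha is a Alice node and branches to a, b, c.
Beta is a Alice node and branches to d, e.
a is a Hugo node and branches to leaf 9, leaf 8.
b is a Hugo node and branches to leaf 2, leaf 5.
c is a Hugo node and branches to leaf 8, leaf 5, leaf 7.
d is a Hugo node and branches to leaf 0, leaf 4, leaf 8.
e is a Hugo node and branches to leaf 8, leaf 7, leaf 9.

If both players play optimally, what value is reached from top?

a (Hugo): max(9, 8) = 9
b (Hugo): max(2, 5) = 5
c (Hugo): max(8, 5, 7) = 8
Alpha (Alice): min(9, 5, 8) = 5
d (Hugo): max(0, 4, 8) = 8
e (Hugo): max(8, 7, 9) = 9
Beta (Alice): min(8, 9) = 8
top (Hugo): max(5, 8) = 8

8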